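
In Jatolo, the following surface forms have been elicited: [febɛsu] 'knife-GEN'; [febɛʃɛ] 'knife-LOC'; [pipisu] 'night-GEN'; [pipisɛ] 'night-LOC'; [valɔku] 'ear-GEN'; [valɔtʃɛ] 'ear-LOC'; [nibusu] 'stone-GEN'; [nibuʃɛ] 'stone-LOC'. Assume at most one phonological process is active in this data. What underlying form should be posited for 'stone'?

/nibuʃ/

The root 'stone' surfaces as [nibusu] and [nibuʃɛ], with a stem-final [s] ~ [ʃ] alternation.
Compare 'night', with invariant [s] in [pipisu] and [pipisɛ]: an analysis with underlying /s/ and a rule producing [ʃ] before the LOC suffix would wrongly predict alternation here too.
So /ʃ/ is underlying, and a rule of depalatalization — palato-alveolar /tʃ/ and /ʃ/ become [k] and [s] when no front vowel follows — gives [s].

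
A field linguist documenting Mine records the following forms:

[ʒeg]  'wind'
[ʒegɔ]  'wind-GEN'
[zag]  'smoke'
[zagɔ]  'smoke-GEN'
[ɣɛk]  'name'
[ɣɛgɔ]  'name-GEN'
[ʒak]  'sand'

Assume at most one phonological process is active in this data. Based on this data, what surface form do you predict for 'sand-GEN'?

The stem for 'name' ends in [k] in [ɣɛk] but [g] in [ɣɛgɔ].
If /g/ were underlying and a rule turned it into [k] in isolation, 'smoke' would also alternate; but it has [g] in both [zag] and [zagɔ].
Therefore /k/ is basic and [g] is derived by intervocalic voicing (voiceless stops become voiced between vowels).
From [ʒak] the stem 'sand' is /ʒak/; between vowels this yields [ʒagɔ].

[ʒagɔ]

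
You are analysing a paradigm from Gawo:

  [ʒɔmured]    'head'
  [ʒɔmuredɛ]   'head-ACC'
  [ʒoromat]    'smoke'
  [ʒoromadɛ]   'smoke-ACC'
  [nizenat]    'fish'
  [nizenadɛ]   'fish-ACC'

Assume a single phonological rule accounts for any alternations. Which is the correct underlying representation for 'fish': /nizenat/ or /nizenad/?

The root 'fish' surfaces as [nizenat] and [nizenadɛ], with a stem-final [t] ~ [d] alternation.
If /d/ were underlying and a rule turned it into [t] in isolation, 'head' would also alternate; but it has [d] in both [ʒɔmured] and [ʒɔmuredɛ].
Therefore /t/ is basic and [d] is derived by intervocalic voicing (voiceless stops become voiced between vowels).

/nizenat/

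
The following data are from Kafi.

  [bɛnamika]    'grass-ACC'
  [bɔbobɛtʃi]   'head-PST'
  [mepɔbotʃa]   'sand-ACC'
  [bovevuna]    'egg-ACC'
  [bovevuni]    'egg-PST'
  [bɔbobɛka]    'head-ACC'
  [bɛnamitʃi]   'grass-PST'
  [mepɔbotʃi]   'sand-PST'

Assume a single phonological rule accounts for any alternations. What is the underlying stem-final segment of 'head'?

/k/

The root 'head' surfaces as [bɔbobɛka] and [bɔbobɛtʃi], with a stem-final [k] ~ [tʃ] alternation.
But 'sand' keeps [tʃ] in both environments ([mepɔbotʃa], [mepɔbotʃi]), so there is no rule changing /tʃ/ to [k] before the ACC suffix.
Therefore /k/ is basic and [tʃ] is derived by palatalization before a front vowel (/k/ becomes palato-alveolar [tʃ] before a front vowel).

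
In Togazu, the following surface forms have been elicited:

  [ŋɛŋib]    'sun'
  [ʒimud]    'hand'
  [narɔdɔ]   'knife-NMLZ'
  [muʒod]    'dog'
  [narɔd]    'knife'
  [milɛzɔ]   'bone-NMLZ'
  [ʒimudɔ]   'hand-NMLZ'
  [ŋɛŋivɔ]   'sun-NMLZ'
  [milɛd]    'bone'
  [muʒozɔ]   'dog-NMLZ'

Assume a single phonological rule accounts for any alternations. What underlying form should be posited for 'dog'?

/muʒoz/

The stem for 'dog' ends in [d] in [muʒod] but [z] in [muʒozɔ].
But 'hand' keeps [d] in both environments ([ʒimud], [ʒimudɔ]), so there is no rule changing /d/ to [z] before the NMLZ suffix.
Therefore /z/ is basic and [d] is derived by word-final hardening (voiced fricatives become stops word-finally).
So 'dog' = /muʒoz/.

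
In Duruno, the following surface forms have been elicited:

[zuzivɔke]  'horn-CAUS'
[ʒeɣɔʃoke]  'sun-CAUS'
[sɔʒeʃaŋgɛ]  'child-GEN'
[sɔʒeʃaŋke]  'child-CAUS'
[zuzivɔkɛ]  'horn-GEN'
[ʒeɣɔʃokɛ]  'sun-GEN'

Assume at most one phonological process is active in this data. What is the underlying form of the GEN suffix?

The GEN suffix surfaces as [-gɛ] and [-kɛ], depending on the final segment of the stem.
The CAUS suffix, which begins with [k], is invariant after every stem; so [k] is not altered by any rule here.
So the underlying form is /-gɛ/, and voiced stops become voiceless after a vowel.

/-gɛ/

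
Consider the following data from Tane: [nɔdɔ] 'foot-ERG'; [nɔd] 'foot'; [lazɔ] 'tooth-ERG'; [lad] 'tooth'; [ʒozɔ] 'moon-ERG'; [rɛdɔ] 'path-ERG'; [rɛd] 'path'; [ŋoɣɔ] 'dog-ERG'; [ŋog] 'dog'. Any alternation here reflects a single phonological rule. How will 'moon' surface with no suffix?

The stem for 'tooth' ends in [z] in [lazɔ] but [d] in [lad].
If /d/ were underlying and a rule turned it into [z] before the ERG suffix, 'path' would also alternate; but it has [d] in both [rɛdɔ] and [rɛd].
The alternation reflects word-final hardening: voiced fricatives become stops word-finally. /z/ is underlying.
From [ʒozɔ] the stem 'moon' is /ʒoz/; word-finally this yields [ʒod].

[ʒod]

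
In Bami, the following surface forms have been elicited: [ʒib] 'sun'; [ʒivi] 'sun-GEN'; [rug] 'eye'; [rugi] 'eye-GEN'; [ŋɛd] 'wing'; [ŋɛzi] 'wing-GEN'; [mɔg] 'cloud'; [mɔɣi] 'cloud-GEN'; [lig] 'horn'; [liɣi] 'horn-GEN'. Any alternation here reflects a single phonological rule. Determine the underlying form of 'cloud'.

/mɔɣ/

In [mɔg] and [mɔɣi] the final segment of 'cloud' alternates: [g] ~ [ɣ].
Compare 'eye', with invariant [g] in [rug] and [rugi]: an analysis with underlying /g/ and a rule producing [ɣ] before the GEN suffix would wrongly predict alternation here too.
Therefore /ɣ/ is basic and [g] is derived by word-final hardening (voiced fricatives become stops word-finally).
Hence 'cloud' is /mɔɣ/ underlyingly.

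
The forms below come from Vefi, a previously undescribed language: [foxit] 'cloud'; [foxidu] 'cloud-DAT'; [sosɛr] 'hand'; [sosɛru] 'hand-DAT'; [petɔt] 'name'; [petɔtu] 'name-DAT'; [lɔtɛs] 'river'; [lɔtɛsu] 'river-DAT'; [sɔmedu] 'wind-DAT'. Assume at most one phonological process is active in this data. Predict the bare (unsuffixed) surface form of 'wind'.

[sɔmet]

'cloud' shows [t] ~ [d] at the end of the stem ([foxit] vs [foxidu]).
If /t/ were underlying and a rule turned it into [d] before the DAT suffix, 'name' would also alternate; but it has [t] in both [petɔt] and [petɔtu].
So /d/ is underlying, and a rule of word-final obstruent devoicing — voiced obstruents become voiceless word-finally — gives [t].
The one attested form of 'wind', [sɔmedu], shows underlying /sɔmed/. Applying the same rule word-finally gives [sɔmet].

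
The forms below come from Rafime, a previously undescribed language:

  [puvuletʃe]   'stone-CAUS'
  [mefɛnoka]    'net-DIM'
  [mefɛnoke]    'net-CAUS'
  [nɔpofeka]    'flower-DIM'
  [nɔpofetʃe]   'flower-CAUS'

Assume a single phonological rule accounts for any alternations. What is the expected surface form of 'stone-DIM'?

[puvuleka]

In [nɔpofeka] and [nɔpofetʃe] the final segment of 'flower' alternates: [k] ~ [tʃ].
Compare 'net', with invariant [k] in [mefɛnoka] and [mefɛnoke]: an analysis with underlying /k/ and a rule producing [tʃ] before the CAUS suffix would wrongly predict alternation here too.
The alternation reflects depalatalization: palato-alveolar /tʃ/ becomes [k] when no front vowel follows. /tʃ/ is underlying.
The one attested form of 'stone', [puvuletʃe], shows underlying /puvuletʃ/. Applying the same rule when no front vowel follows gives [puvuleka].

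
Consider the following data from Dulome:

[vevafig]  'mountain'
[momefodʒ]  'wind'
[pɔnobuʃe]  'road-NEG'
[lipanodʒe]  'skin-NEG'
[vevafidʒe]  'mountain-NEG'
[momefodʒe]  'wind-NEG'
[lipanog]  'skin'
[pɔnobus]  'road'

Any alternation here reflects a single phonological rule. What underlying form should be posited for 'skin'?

In [lipanodʒe] and [lipanog] the final segment of 'skin' alternates: [dʒ] ~ [g].
Compare 'wind', with invariant [dʒ] in [momefodʒe] and [momefodʒ]: an analysis with underlying /dʒ/ and a rule producing [g] in isolation would wrongly predict alternation here too.
So /g/ is underlying, and a rule of palatalization before a front vowel — /g/ and /s/ become palato-alveolar [dʒ] and [ʃ] before a front vowel — gives [dʒ].

/lipanog/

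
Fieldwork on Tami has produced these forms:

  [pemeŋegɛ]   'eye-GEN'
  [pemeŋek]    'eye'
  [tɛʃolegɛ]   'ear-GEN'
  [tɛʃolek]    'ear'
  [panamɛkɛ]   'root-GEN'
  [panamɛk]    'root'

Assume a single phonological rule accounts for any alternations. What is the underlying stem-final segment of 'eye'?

In [pemeŋegɛ] and [pemeŋek] the final segment of 'eye' alternates: [g] ~ [k].
Compare 'root', with invariant [k] in [panamɛkɛ] and [panamɛk]: an analysis with underlying /k/ and a rule producing [g] before the GEN suffix would wrongly predict alternation here too.
Therefore /g/ is basic and [k] is derived by word-final obstruent devoicing (voiced obstruents become voiceless word-finally).

/g/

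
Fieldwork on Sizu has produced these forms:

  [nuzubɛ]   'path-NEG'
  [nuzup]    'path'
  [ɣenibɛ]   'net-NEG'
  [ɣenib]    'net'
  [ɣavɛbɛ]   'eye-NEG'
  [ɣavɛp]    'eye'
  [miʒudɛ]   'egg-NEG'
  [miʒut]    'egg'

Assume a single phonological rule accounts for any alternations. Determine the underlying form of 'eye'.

/ɣavɛp/

In [ɣavɛbɛ] and [ɣavɛp] the final segment of 'eye' alternates: [b] ~ [p].
The stem 'net' ([ɣenibɛ], [ɣenib]) shows [b] unchanged in both environments, so [b] cannot be basic with [p] derived in isolation.
Therefore /p/ is basic and [b] is derived by intervocalic voicing (voiceless stops become voiced between vowels).
So 'eye' = /ɣavɛp/.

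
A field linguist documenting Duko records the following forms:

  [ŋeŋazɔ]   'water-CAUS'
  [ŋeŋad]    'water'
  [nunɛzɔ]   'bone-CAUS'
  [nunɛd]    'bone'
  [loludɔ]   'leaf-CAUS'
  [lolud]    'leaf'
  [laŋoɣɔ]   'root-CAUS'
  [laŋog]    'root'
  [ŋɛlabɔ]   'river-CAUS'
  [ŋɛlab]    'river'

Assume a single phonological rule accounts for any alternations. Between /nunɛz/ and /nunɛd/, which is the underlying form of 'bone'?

/nunɛz/

In [nunɛzɔ] and [nunɛd] the final segment of 'bone' alternates: [z] ~ [d].
If /d/ were underlying and a rule turned it into [z] before the CAUS suffix, 'leaf' would also alternate; but it has [d] in both [loludɔ] and [lolud].
The underlying segment must be /z/; voiced fricatives become stops word-finally, yielding [d] there.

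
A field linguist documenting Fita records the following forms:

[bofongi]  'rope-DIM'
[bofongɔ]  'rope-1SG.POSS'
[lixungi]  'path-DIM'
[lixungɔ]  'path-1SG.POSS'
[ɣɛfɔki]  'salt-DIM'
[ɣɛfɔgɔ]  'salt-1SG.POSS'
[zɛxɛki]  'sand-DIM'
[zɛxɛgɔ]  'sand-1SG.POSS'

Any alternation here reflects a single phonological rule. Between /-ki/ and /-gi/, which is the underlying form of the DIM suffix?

The DIM morpheme has two allomorphs, [-gi] and [-ki].
By contrast the 1SG.POSS suffix keeps its initial [g] throughout — that segment must be underlying.
So the underlying form is /-ki/, and voiceless stops become voiced after a nasal.

/-ki/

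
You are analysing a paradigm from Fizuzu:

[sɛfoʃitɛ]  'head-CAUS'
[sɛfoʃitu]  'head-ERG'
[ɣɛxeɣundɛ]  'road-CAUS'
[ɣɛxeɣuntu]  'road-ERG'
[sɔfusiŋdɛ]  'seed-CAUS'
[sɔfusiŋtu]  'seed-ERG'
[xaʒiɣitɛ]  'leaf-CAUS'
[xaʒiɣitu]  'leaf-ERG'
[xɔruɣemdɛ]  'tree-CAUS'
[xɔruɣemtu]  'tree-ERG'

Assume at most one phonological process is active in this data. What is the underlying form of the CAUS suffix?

/-dɛ/

The CAUS suffix surfaces as [-dɛ] and [-tɛ], depending on the final segment of the stem.
By contrast the ERG suffix keeps its initial [t] throughout — that segment must be underlying.
So the underlying form is /-dɛ/, and voiced stops become voiceless after a vowel.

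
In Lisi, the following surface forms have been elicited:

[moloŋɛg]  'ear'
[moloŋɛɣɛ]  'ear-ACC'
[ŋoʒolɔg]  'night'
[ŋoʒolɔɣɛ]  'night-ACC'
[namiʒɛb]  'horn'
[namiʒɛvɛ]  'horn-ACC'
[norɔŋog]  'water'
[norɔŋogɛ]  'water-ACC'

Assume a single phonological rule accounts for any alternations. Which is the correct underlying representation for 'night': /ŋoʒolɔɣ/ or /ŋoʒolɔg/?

The root 'night' surfaces as [ŋoʒolɔg] and [ŋoʒolɔɣɛ], with a stem-final [g] ~ [ɣ] alternation.
If /g/ were underlying and a rule turned it into [ɣ] before the ACC suffix, 'water' would also alternate; but it has [g] in both [norɔŋog] and [norɔŋogɛ].
Therefore /ɣ/ is basic and [g] is derived by word-final hardening (voiced fricatives become stops word-finally).

/ŋoʒolɔɣ/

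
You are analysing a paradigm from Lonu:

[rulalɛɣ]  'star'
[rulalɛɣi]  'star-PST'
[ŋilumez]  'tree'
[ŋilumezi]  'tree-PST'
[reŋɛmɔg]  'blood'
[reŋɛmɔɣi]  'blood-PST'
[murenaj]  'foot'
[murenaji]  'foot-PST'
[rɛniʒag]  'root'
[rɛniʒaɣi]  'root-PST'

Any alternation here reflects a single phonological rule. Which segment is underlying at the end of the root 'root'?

The root 'root' surfaces as [rɛniʒag] and [rɛniʒaɣi], with a stem-final [g] ~ [ɣ] alternation.
The stem 'star' ([rulalɛɣ], [rulalɛɣi]) shows [ɣ] unchanged in both environments, so [ɣ] cannot be basic with [g] derived in isolation.
So /g/ is underlying, and a rule of intervocalic spirantization — voiced stops become fricatives between vowels — gives [ɣ].

/g/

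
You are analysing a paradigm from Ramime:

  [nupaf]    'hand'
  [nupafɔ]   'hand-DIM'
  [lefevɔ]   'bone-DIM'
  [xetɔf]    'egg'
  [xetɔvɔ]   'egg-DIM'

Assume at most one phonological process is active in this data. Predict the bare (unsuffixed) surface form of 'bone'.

The stem for 'egg' ends in [v] in [xetɔvɔ] but [f] in [xetɔf].
But 'hand' keeps [f] in both environments ([nupafɔ], [nupaf]), so there is no rule changing /f/ to [v] before the DIM suffix.
So /v/ is underlying, and a rule of word-final obstruent devoicing — voiced obstruents become voiceless word-finally — gives [f].
The one attested form of 'bone', [lefevɔ], shows underlying /lefev/. Applying the same rule word-finally gives [lefef].

[lefef]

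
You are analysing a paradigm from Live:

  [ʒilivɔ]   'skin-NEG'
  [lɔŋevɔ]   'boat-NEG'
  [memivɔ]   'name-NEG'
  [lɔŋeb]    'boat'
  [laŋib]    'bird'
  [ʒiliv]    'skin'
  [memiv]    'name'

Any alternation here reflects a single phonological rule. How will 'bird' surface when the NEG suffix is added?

[laŋivɔ]

'boat' shows [b] ~ [v] at the end of the stem ([lɔŋeb] vs [lɔŋevɔ]).
The stem 'name' ([memiv], [memivɔ]) shows [v] unchanged in both environments, so [v] cannot be basic with [b] derived in isolation.
The underlying segment must be /b/; voiced stops become fricatives between vowels, yielding [v] there.
From [laŋib] the stem 'bird' is /laŋib/; between vowels this yields [laŋivɔ].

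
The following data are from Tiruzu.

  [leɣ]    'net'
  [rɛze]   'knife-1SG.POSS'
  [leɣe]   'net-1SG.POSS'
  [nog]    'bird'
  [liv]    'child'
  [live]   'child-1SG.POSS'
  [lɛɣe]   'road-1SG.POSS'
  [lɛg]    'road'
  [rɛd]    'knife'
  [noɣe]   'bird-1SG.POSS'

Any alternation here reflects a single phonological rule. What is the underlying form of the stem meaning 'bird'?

'bird' shows [g] ~ [ɣ] at the end of the stem ([nog] vs [noɣe]).
Compare 'net', with invariant [ɣ] in [leɣ] and [leɣe]: an analysis with underlying /ɣ/ and a rule producing [g] in isolation would wrongly predict alternation here too.
The underlying segment must be /g/; voiced stops become fricatives between vowels, yielding [ɣ] there.

/nog/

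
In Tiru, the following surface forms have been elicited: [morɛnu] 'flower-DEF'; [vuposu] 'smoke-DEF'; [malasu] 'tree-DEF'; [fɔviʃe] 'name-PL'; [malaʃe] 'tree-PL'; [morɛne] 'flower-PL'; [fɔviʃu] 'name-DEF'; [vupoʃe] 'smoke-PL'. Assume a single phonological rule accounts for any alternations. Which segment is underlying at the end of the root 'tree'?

/s/

The stem for 'tree' ends in [s] in [malasu] but [ʃ] in [malaʃe].
But 'name' keeps [ʃ] in both environments ([fɔviʃu], [fɔviʃe]), so there is no rule changing /ʃ/ to [s] before the DEF suffix.
Therefore /s/ is basic and [ʃ] is derived by palatalization before a front vowel (/s/ becomes palato-alveolar [ʃ] before a front vowel).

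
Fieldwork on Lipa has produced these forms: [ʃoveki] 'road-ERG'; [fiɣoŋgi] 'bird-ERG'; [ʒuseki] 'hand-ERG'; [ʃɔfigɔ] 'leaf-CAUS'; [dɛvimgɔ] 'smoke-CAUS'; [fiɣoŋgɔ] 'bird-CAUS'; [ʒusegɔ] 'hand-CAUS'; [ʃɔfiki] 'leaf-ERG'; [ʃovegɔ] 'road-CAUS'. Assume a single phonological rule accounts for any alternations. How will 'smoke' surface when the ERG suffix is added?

[dɛvimgi]

The ERG morpheme has two allomorphs, [-gi] and [-ki].
The CAUS suffix, which begins with [g], is invariant after every stem; so [g] is not altered by any rule here.
The ERG suffix is therefore /-ki/ underlyingly, with post-nasal voicing: voiceless stops become voiced after a nasal.
After 'smoke', which ends in a nasal, the suffix surfaces as [-gi], giving [dɛvimgi].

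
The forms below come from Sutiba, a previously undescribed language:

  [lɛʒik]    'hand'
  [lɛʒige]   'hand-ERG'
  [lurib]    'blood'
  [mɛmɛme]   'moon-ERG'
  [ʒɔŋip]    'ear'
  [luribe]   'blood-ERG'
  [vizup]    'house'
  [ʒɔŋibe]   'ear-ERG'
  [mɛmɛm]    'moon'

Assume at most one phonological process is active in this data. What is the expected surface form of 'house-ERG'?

[vizube]

'ear' shows [p] ~ [b] at the end of the stem ([ʒɔŋip] vs [ʒɔŋibe]).
The stem 'blood' ([lurib], [luribe]) shows [b] unchanged in both environments, so [b] cannot be basic with [p] derived in isolation.
Therefore /p/ is basic and [b] is derived by intervocalic voicing (voiceless stops become voiced between vowels).
The one attested form of 'house', [vizup], shows underlying /vizup/. Applying the same rule between vowels gives [vizube].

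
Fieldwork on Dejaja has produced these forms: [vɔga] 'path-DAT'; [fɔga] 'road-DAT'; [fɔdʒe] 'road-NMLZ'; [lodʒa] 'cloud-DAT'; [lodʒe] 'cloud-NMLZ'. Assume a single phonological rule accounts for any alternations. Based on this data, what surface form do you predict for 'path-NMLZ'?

'road' shows [g] ~ [dʒ] at the end of the stem ([fɔga] vs [fɔdʒe]).
Compare 'cloud', with invariant [dʒ] in [lodʒa] and [lodʒe]: an analysis with underlying /dʒ/ and a rule producing [g] before the DAT suffix would wrongly predict alternation here too.
Therefore /g/ is basic and [dʒ] is derived by palatalization before a front vowel (/g/ becomes palato-alveolar [dʒ] before a front vowel).
From [vɔga] the stem 'path' is /vɔg/; before a front vowel this yields [vɔdʒe].

[vɔdʒe]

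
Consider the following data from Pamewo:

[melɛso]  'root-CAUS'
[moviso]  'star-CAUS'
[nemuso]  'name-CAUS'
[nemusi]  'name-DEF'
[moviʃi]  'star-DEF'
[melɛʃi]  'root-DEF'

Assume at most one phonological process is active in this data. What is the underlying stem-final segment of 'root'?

/ʃ/

In [melɛʃi] and [melɛso] the final segment of 'root' alternates: [ʃ] ~ [s].
But 'name' keeps [s] in both environments ([nemusi], [nemuso]), so there is no rule changing /s/ to [ʃ] before the DEF suffix.
The alternation reflects depalatalization: palato-alveolar /ʃ/ becomes [s] when no front vowel follows. /ʃ/ is underlying.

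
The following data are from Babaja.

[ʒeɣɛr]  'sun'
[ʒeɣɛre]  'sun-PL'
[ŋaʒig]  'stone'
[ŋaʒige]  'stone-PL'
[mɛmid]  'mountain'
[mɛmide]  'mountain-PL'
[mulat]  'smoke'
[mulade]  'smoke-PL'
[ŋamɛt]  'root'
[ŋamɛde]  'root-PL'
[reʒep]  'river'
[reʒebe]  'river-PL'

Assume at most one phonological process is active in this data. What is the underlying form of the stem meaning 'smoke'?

The stem for 'smoke' ends in [t] in [mulat] but [d] in [mulade].
If /d/ were underlying and a rule turned it into [t] in isolation, 'mountain' would also alternate; but it has [d] in both [mɛmid] and [mɛmide].
So /t/ is underlying, and a rule of intervocalic voicing — voiceless stops become voiced between vowels — gives [d].

/mulat/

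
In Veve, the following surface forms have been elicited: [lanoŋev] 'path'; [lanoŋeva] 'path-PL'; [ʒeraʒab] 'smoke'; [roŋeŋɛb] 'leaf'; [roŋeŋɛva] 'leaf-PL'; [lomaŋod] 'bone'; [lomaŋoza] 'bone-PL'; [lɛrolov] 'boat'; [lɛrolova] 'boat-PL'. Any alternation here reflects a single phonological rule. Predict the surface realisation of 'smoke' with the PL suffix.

The root 'leaf' surfaces as [roŋeŋɛb] and [roŋeŋɛva], with a stem-final [b] ~ [v] alternation.
The stem 'boat' ([lɛrolov], [lɛrolova]) shows [v] unchanged in both environments, so [v] cannot be basic with [b] derived in isolation.
The alternation reflects intervocalic spirantization: voiced stops become fricatives between vowels. /b/ is underlying.
The one attested form of 'smoke', [ʒeraʒab], shows underlying /ʒeraʒab/. Applying the same rule between vowels gives [ʒeraʒava].

[ʒeraʒava]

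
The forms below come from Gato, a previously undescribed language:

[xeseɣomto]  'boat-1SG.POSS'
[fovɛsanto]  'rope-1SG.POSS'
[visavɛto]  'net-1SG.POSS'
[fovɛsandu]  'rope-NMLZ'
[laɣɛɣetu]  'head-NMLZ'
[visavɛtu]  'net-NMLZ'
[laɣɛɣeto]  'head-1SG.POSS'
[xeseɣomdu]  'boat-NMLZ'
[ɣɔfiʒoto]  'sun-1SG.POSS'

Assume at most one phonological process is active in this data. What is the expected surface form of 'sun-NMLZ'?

[ɣɔfiʒotu]

The NMLZ morpheme has two allomorphs, [-du] and [-tu].
By contrast the 1SG.POSS suffix keeps its initial [t] throughout — that segment must be underlying.
So the underlying form is /-du/, and voiced stops become voiceless after a vowel.
After 'sun', which ends in a vowel, the suffix surfaces as [-tu], giving [ɣɔfiʒotu].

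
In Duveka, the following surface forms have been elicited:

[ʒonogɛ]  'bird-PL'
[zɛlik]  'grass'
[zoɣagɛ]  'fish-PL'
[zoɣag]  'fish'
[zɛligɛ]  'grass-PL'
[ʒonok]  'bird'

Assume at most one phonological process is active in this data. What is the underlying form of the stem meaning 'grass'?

/zɛlik/

The stem for 'grass' ends in [k] in [zɛlik] but [g] in [zɛligɛ].
Compare 'fish', with invariant [g] in [zoɣag] and [zoɣagɛ]: an analysis with underlying /g/ and a rule producing [k] in isolation would wrongly predict alternation here too.
Therefore /k/ is basic and [g] is derived by intervocalic voicing (voiceless stops become voiced between vowels).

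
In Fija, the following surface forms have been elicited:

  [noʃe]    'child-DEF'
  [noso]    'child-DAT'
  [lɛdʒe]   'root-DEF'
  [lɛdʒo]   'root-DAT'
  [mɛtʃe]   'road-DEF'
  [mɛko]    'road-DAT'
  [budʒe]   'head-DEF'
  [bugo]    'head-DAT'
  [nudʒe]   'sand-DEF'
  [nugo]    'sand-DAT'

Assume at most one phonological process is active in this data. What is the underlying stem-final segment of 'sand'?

/g/

The root 'sand' surfaces as [nudʒe] and [nugo], with a stem-final [dʒ] ~ [g] alternation.
If /dʒ/ were underlying and a rule turned it into [g] before the DAT suffix, 'root' would also alternate; but it has [dʒ] in both [lɛdʒe] and [lɛdʒo].
So /g/ is underlying, and a rule of palatalization before a front vowel — /k/, /g/ and /s/ become palato-alveolar [tʃ], [dʒ] and [ʃ] before a front vowel — gives [dʒ].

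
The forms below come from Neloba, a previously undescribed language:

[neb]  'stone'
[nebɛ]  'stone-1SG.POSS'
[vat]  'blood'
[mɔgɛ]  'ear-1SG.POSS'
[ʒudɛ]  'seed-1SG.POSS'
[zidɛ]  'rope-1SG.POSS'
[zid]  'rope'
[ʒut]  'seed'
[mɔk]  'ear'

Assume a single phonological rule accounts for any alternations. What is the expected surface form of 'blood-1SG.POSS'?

[vadɛ]

The root 'seed' surfaces as [ʒut] and [ʒudɛ], with a stem-final [t] ~ [d] alternation.
But 'rope' keeps [d] in both environments ([zid], [zidɛ]), so there is no rule changing /d/ to [t] in isolation.
The underlying segment must be /t/; voiceless stops become voiced between vowels, yielding [d] there.
The one attested form of 'blood', [vat], shows underlying /vat/. Applying the same rule between vowels gives [vadɛ].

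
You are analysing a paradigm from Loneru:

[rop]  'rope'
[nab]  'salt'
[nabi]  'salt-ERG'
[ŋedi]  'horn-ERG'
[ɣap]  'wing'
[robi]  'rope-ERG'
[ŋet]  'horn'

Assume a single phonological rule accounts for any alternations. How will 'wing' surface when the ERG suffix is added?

[ɣabi]

The stem for 'rope' ends in [p] in [rop] but [b] in [robi].
If /b/ were underlying and a rule turned it into [p] in isolation, 'salt' would also alternate; but it has [b] in both [nab] and [nabi].
Therefore /p/ is basic and [b] is derived by intervocalic voicing (voiceless stops become voiced between vowels).
The one attested form of 'wing', [ɣap], shows underlying /ɣap/. Applying the same rule between vowels gives [ɣabi].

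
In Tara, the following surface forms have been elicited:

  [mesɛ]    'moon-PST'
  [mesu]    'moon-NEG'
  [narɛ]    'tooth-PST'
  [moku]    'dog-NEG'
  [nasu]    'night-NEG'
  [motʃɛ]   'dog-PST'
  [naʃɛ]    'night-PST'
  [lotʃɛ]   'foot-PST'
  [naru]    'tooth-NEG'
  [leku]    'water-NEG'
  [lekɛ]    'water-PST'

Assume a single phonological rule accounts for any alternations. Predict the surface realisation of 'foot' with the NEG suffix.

[loku]

In [moku] and [motʃɛ] the final segment of 'dog' alternates: [k] ~ [tʃ].
Compare 'water', with invariant [k] in [leku] and [lekɛ]: an analysis with underlying /k/ and a rule producing [tʃ] before the PST suffix would wrongly predict alternation here too.
The alternation reflects depalatalization: palato-alveolar /tʃ/ and /ʃ/ become [k] and [s] when no front vowel follows. /tʃ/ is underlying.
From [lotʃɛ] the stem 'foot' is /lotʃ/; when no front vowel follows this yields [loku].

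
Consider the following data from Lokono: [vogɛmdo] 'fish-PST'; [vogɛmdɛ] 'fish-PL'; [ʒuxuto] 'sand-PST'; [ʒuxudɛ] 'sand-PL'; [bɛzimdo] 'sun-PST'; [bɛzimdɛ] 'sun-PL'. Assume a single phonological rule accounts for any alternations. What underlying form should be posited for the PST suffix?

/-to/

The PST suffix surfaces as [-do] and [-to], depending on the final segment of the stem.
By contrast the PL suffix keeps its initial [d] throughout — that segment must be underlying.
So the underlying form is /-to/, and voiceless stops become voiced after a nasal.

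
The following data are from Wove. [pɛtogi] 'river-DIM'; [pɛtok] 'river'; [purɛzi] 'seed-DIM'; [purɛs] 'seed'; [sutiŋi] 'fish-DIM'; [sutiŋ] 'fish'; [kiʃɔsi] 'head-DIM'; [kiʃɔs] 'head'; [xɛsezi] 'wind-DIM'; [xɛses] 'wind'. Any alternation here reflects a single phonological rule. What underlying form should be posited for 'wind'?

In [xɛsezi] and [xɛses] the final segment of 'wind' alternates: [z] ~ [s].
If /s/ were underlying and a rule turned it into [z] before the DIM suffix, 'head' would also alternate; but it has [s] in both [kiʃɔsi] and [kiʃɔs].
The underlying segment must be /z/; voiced obstruents become voiceless word-finally, yielding [s] there.
So 'wind' = /xɛsez/.

/xɛsez/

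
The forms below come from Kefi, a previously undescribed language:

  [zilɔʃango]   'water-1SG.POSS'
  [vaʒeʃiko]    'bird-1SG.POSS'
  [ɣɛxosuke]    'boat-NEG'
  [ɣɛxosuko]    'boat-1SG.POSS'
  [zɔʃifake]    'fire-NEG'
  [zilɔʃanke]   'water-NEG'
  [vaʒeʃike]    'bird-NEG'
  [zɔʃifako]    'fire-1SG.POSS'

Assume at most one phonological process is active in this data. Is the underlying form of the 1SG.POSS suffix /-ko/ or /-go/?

/-go/

The 1SG.POSS suffix surfaces as [-go] and [-ko], depending on the final segment of the stem.
The NEG suffix, which begins with [k], is invariant after every stem; so [k] is not altered by any rule here.
The 1SG.POSS suffix is therefore /-go/ underlyingly, with post-vocalic devoicing: voiced stops become voiceless after a vowel.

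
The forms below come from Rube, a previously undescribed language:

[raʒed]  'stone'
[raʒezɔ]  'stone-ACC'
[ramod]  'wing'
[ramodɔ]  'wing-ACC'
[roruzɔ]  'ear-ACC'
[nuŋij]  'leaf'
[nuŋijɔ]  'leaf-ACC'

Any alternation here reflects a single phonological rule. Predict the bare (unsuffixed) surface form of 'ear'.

The stem for 'stone' ends in [d] in [raʒed] but [z] in [raʒezɔ].
But 'wing' keeps [d] in both environments ([ramod], [ramodɔ]), so there is no rule changing /d/ to [z] before the ACC suffix.
The underlying segment must be /z/; voiced fricatives become stops word-finally, yielding [d] there.
The one attested form of 'ear', [roruzɔ], shows underlying /roruz/. Applying the same rule word-finally gives [rorud].

[rorud]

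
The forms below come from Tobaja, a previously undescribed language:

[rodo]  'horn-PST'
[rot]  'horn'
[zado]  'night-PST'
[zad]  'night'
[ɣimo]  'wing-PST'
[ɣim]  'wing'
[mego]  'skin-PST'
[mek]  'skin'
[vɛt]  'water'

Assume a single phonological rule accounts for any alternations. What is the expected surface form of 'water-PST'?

The stem for 'horn' ends in [d] in [rodo] but [t] in [rot].
The stem 'night' ([zado], [zad]) shows [d] unchanged in both environments, so [d] cannot be basic with [t] derived in isolation.
The underlying segment must be /t/; voiceless stops become voiced between vowels, yielding [d] there.
The one attested form of 'water', [vɛt], shows underlying /vɛt/. Applying the same rule between vowels gives [vɛdo].

[vɛdo]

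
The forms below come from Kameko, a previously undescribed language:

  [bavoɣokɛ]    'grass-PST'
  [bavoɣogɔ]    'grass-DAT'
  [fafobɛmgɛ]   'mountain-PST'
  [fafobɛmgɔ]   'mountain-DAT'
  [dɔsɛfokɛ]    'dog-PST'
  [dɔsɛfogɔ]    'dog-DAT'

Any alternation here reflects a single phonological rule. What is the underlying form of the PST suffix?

/-kɛ/

The PST suffix surfaces as [-gɛ] and [-kɛ], depending on the final segment of the stem.
The DAT suffix, which begins with [g], is invariant after every stem; so [g] is not altered by any rule here.
The PST suffix is therefore /-kɛ/ underlyingly, with post-nasal voicing: voiceless stops become voiced after a nasal.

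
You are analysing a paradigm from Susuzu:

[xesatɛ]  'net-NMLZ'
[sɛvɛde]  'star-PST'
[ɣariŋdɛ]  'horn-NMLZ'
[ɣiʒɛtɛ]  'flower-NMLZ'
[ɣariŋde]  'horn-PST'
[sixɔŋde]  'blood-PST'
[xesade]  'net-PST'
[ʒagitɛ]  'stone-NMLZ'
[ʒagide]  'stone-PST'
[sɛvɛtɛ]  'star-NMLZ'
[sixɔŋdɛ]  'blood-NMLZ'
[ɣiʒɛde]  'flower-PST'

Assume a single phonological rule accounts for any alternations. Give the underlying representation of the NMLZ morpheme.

The NMLZ suffix surfaces as [-dɛ] and [-tɛ], depending on the final segment of the stem.
The PST suffix, which begins with [d], is invariant after every stem; so [d] is not altered by any rule here.
The NMLZ suffix is therefore /-tɛ/ underlyingly, with post-nasal voicing: voiceless stops become voiced after a nasal.

/-tɛ/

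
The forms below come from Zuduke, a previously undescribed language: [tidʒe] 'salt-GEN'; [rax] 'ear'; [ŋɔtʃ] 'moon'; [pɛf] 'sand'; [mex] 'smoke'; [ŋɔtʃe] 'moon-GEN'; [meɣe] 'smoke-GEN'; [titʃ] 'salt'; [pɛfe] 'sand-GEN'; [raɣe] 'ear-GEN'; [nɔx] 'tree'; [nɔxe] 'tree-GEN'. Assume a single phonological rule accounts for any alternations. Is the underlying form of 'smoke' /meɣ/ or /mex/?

The stem for 'smoke' ends in [x] in [mex] but [ɣ] in [meɣe].
If /x/ were underlying and a rule turned it into [ɣ] before the GEN suffix, 'tree' would also alternate; but it has [x] in both [nɔx] and [nɔxe].
The underlying segment must be /ɣ/; voiced obstruents become voiceless word-finally, yielding [x] there.

/meɣ/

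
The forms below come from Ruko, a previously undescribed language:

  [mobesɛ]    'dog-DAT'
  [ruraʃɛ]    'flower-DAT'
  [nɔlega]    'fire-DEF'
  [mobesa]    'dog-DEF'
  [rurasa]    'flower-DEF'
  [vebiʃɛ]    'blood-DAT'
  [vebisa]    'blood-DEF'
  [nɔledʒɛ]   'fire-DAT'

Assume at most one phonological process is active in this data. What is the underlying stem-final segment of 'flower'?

/ʃ/

The root 'flower' surfaces as [ruraʃɛ] and [rurasa], with a stem-final [ʃ] ~ [s] alternation.
Compare 'dog', with invariant [s] in [mobesɛ] and [mobesa]: an analysis with underlying /s/ and a rule producing [ʃ] before the DAT suffix would wrongly predict alternation here too.
The underlying segment must be /ʃ/; palato-alveolar /dʒ/ and /ʃ/ become [g] and [s] when no front vowel follows, yielding [s] there.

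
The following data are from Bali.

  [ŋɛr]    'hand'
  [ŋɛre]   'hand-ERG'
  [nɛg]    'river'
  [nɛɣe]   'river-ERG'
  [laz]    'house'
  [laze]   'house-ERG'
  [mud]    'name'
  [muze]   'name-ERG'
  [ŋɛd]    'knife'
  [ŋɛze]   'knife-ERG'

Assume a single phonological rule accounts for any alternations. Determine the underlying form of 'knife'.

/ŋɛd/

In [ŋɛd] and [ŋɛze] the final segment of 'knife' alternates: [d] ~ [z].
But 'house' keeps [z] in both environments ([laz], [laze]), so there is no rule changing /z/ to [d] in isolation.
Therefore /d/ is basic and [z] is derived by intervocalic spirantization (voiced stops become fricatives between vowels).
Hence 'knife' is /ŋɛd/ underlyingly.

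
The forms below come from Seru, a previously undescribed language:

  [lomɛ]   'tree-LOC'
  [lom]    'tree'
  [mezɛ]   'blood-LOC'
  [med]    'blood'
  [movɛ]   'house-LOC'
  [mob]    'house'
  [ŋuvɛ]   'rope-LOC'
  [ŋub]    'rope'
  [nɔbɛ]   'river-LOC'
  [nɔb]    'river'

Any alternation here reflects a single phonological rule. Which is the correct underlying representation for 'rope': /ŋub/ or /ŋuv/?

The root 'rope' surfaces as [ŋuvɛ] and [ŋub], with a stem-final [v] ~ [b] alternation.
But 'river' keeps [b] in both environments ([nɔbɛ], [nɔb]), so there is no rule changing /b/ to [v] before the LOC suffix.
So /v/ is underlying, and a rule of word-final hardening — voiced fricatives become stops word-finally — gives [b].

/ŋuv/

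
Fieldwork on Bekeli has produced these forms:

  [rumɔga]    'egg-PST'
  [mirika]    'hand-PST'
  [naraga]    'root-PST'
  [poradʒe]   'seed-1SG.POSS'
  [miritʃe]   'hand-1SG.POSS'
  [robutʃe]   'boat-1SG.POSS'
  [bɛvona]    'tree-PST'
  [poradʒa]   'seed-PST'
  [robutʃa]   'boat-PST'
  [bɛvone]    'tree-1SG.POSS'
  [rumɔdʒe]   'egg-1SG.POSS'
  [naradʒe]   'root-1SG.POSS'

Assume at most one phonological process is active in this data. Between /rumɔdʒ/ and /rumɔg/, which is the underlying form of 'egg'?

The stem for 'egg' ends in [dʒ] in [rumɔdʒe] but [g] in [rumɔga].
If /dʒ/ were underlying and a rule turned it into [g] before the PST suffix, 'seed' would also alternate; but it has [dʒ] in both [poradʒe] and [poradʒa].
Therefore /g/ is basic and [dʒ] is derived by palatalization before a front vowel (/k/ and /g/ become palato-alveolar [tʃ] and [dʒ] before a front vowel).

/rumɔg/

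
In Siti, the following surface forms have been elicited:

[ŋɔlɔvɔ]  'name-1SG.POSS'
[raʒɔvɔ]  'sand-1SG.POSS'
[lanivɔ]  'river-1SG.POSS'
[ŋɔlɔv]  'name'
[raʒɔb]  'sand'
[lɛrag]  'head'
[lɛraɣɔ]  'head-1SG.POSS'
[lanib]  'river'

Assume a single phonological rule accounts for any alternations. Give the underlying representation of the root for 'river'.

The stem for 'river' ends in [v] in [lanivɔ] but [b] in [lanib].
But 'name' keeps [v] in both environments ([ŋɔlɔvɔ], [ŋɔlɔv]), so there is no rule changing /v/ to [b] in isolation.
Therefore /b/ is basic and [v] is derived by intervocalic spirantization (voiced stops become fricatives between vowels).
Hence 'river' is /lanib/ underlyingly.

/lanib/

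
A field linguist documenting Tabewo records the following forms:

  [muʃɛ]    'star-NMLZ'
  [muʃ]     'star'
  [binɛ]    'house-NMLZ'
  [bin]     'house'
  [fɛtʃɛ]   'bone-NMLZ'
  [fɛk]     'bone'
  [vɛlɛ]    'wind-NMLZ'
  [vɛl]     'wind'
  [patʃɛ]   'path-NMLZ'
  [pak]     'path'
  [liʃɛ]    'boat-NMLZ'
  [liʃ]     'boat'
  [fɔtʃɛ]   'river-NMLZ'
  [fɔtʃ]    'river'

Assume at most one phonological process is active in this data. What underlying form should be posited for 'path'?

/pak/

The stem for 'path' ends in [tʃ] in [patʃɛ] but [k] in [pak].
The stem 'river' ([fɔtʃɛ], [fɔtʃ]) shows [tʃ] unchanged in both environments, so [tʃ] cannot be basic with [k] derived in isolation.
The underlying segment must be /k/; /k/ becomes palato-alveolar [tʃ] before a front vowel, yielding [tʃ] there.
The underlying form of 'path' is therefore /pak/.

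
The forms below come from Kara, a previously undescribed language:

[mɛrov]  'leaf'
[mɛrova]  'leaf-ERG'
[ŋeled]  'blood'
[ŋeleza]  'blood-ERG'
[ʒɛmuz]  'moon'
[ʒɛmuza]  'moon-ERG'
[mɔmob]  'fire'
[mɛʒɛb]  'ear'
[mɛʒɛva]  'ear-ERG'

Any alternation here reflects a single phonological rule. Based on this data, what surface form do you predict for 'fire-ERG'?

The root 'ear' surfaces as [mɛʒɛb] and [mɛʒɛva], with a stem-final [b] ~ [v] alternation.
If /v/ were underlying and a rule turned it into [b] in isolation, 'leaf' would also alternate; but it has [v] in both [mɛrov] and [mɛrova].
So /b/ is underlying, and a rule of intervocalic spirantization — voiced stops become fricatives between vowels — gives [v].
The one attested form of 'fire', [mɔmob], shows underlying /mɔmob/. Applying the same rule between vowels gives [mɔmova].

[mɔmova]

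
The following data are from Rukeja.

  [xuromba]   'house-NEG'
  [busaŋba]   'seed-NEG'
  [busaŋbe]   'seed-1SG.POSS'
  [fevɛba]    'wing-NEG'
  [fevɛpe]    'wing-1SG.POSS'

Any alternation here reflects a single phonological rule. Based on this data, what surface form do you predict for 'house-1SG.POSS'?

The 1SG.POSS morpheme has two allomorphs, [-be] and [-pe].
By contrast the NEG suffix keeps its initial [b] throughout — that segment must be underlying.
The 1SG.POSS suffix is therefore /-pe/ underlyingly, with post-nasal voicing: voiceless stops become voiced after a nasal.
After 'house', which ends in a nasal, the suffix surfaces as [-be], giving [xurombe].

[xurombe]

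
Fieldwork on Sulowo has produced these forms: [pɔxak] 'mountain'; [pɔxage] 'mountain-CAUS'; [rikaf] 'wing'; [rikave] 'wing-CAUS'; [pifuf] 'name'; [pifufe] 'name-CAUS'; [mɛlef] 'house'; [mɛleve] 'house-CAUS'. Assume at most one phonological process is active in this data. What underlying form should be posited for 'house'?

In [mɛlef] and [mɛleve] the final segment of 'house' alternates: [f] ~ [v].
But 'name' keeps [f] in both environments ([pifuf], [pifufe]), so there is no rule changing /f/ to [v] before the CAUS suffix.
Therefore /v/ is basic and [f] is derived by word-final obstruent devoicing (voiced obstruents become voiceless word-finally).

/mɛlev/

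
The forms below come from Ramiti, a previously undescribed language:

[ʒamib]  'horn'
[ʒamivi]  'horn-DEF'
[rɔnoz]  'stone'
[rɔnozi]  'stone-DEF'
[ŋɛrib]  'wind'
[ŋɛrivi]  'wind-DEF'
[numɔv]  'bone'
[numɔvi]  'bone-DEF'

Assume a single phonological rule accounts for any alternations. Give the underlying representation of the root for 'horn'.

/ʒamib/

In [ʒamib] and [ʒamivi] the final segment of 'horn' alternates: [b] ~ [v].
But 'bone' keeps [v] in both environments ([numɔv], [numɔvi]), so there is no rule changing /v/ to [b] in isolation.
The underlying segment must be /b/; voiced stops become fricatives between vowels, yielding [v] there.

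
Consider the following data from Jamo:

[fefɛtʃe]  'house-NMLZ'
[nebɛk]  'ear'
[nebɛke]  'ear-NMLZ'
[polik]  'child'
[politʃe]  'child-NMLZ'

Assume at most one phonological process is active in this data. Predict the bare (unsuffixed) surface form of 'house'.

In [polik] and [politʃe] the final segment of 'child' alternates: [k] ~ [tʃ].
If /k/ were underlying and a rule turned it into [tʃ] before the NMLZ suffix, 'ear' would also alternate; but it has [k] in both [nebɛk] and [nebɛke].
The alternation reflects depalatalization: palato-alveolar /tʃ/ becomes [k] when no front vowel follows. /tʃ/ is underlying.
The one attested form of 'house', [fefɛtʃe], shows underlying /fefɛtʃ/. Applying the same rule when no front vowel follows gives [fefɛk].

[fefɛk]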